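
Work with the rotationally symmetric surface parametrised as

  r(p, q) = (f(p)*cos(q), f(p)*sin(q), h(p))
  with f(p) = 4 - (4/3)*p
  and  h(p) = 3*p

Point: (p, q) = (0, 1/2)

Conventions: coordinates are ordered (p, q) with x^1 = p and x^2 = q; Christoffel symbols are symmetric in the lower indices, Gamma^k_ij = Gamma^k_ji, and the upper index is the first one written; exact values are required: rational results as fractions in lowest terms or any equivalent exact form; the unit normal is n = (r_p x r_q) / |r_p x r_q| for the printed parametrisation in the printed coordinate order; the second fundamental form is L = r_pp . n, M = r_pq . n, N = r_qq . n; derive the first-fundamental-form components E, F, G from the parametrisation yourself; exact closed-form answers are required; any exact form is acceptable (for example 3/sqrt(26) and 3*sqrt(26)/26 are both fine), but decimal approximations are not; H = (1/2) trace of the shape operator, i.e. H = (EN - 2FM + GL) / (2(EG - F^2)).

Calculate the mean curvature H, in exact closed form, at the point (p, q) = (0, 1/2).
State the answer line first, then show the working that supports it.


Answer: H = 9*sqrt(97)/776

f = 4, f' = -4/3, f'' = 0, h' = 3, h'' = 0
E = 97/9, F = 0, G = 16; answer radicand W^2 = 97/9
unnormalised second-form numerators: l = 0, m = 0, n = 12; L = l/sqrt(97/9), and similarly M = m/sqrt(W^2), N = n/sqrt(W^2)
H = (E*n - 2*F*m + G*l) / (2*(EG - F^2)*sqrt(W^2)); E*n - 2*F*m + G*l = 388/3, EG - F^2 = 1552/9, so H = (3/8)/sqrt(97/9)


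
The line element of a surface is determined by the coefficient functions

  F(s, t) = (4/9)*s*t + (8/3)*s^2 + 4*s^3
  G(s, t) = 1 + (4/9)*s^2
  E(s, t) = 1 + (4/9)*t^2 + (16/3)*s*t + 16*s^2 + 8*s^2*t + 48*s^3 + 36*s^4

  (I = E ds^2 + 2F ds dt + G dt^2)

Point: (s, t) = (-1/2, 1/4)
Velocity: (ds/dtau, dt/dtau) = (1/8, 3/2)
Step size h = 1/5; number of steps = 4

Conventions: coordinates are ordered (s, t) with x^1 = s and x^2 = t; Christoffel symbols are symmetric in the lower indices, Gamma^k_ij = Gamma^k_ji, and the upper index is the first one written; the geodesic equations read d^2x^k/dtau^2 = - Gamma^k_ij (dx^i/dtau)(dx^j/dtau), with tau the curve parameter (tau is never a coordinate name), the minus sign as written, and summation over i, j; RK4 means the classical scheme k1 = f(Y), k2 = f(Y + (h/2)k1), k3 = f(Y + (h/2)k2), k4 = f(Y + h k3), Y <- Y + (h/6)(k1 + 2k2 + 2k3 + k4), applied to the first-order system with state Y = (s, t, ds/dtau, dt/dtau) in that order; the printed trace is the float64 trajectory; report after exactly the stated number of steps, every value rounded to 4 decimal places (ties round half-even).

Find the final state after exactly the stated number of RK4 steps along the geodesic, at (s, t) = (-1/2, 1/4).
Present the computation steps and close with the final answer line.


f(Y) = (ds/dtau, dt/dtau, -Gamma^s_ij Y'^i Y'^j, -Gamma^t_ij Y'^i Y'^j) with the Gammas evaluated at the stage position; h = 0.200000; intermediate values shown to 6 dp
step 0: s = -0.5000, t = 0.2500, ds/dtau = 0.1250, dt/dtau = 1.5000
step 1:
  k1: at (s, t) = (-0.500000, 0.250000), (ds/dtau, dt/dtau) = (0.125000, 1.500000); Gamma_sss = 0.545455, Gamma_sst = -0.181818, Gamma_stt = 0.000000, Gamma_tss = 0.545455, Gamma_tst = -0.181818, Gamma_ttt = 0.000000; k1 = (0.125000, 1.500000, 0.059659, 0.059659)
  k2: at (s, t) = (-0.487500, 0.400000), (ds/dtau, dt/dtau) = (0.130966, 1.505966); Gamma_sss = 0.406341, Gamma_sst = -0.146429, Gamma_stt = 0.000000, Gamma_tss = 0.513066, Gamma_tst = -0.184888, Gamma_ttt = 0.000000; k2 = (0.130966, 1.505966, 0.050791, 0.064131)
  k3: at (s, t) = (-0.486903, 0.400597), (ds/dtau, dt/dtau) = (0.130079, 1.506413); Gamma_sss = 0.405840, Gamma_sst = -0.146817, Gamma_stt = 0.000000, Gamma_tss = 0.510409, Gamma_tst = -0.184646, Gamma_ttt = 0.000000; k3 = (0.130079, 1.506413, 0.050671, 0.063727)
  k4: at (s, t) = (-0.473984, 0.551283), (ds/dtau, dt/dtau) = (0.135134, 1.512745); Gamma_sss = 0.268951, Gamma_sst = -0.106233, Gamma_stt = 0.000000, Gamma_tss = 0.470969, Gamma_tst = -0.186028, Gamma_ttt = 0.000000; k4 = (0.135134, 1.512745, 0.038522, 0.067456)
  Y <- Y + (h/6)(k1 + 2k2 + 2k3 + k4): s = -0.4739, t = 0.5513, ds/dtau = 0.1350, dt/dtau = 1.5128
step 2:
  k1: at (s, t) = (-0.473926, 0.551250), (ds/dtau, dt/dtau) = (0.135037, 1.512761); Gamma_sss = 0.269014, Gamma_sst = -0.106302, Gamma_stt = 0.000000, Gamma_tss = 0.470708, Gamma_tst = -0.186002, Gamma_ttt = 0.000000; k1 = (0.135037, 1.512761, 0.038525, 0.067409)
  k2: at (s, t) = (-0.460422, 0.702526), (ds/dtau, dt/dtau) = (0.138889, 1.519502); Gamma_sss = 0.140019, Gamma_sst = -0.061208, Gamma_stt = 0.000000, Gamma_tss = 0.423826, Gamma_tst = -0.185271, Gamma_ttt = 0.000000; k2 = (0.138889, 1.519502, 0.023134, 0.070025)
  k3: at (s, t) = (-0.460037, 0.703200), (ds/dtau, dt/dtau) = (0.137350, 1.519764); Gamma_sss = 0.139800, Gamma_sst = -0.061298, Gamma_stt = 0.000000, Gamma_tss = 0.422237, Gamma_tst = -0.185138, Gamma_ttt = 0.000000; k3 = (0.137350, 1.519764, 0.022953, 0.069326)
  k4: at (s, t) = (-0.446456, 0.855203), (ds/dtau, dt/dtau) = (0.139628, 1.526626); Gamma_sss = 0.024621, Gamma_sst = -0.012092, Gamma_stt = 0.000000, Gamma_tss = 0.371021, Gamma_tst = -0.182212, Gamma_ttt = 0.000000; k4 = (0.139628, 1.526626, 0.004675, 0.070447)
  Y <- Y + (h/6)(k1 + 2k2 + 2k3 + k4): s = -0.4464, t = 0.8552, ds/dtau = 0.1395, dt/dtau = 1.5266
step 3:
  k1: at (s, t) = (-0.446354, 0.855181), (ds/dtau, dt/dtau) = (0.139549, 1.526646); Gamma_sss = 0.024789, Gamma_sst = -0.012185, Gamma_stt = 0.000000, Gamma_tss = 0.370616, Gamma_tst = -0.182176, Gamma_ttt = 0.000000; k1 = (0.139549, 1.526646, 0.004709, 0.070405)
  k2: at (s, t) = (-0.432399, 1.007845), (ds/dtau, dt/dtau) = (0.140020, 1.533687); Gamma_sss = -0.070106, Gamma_sst = 0.039315, Gamma_stt = 0.000000, Gamma_tss = 0.315201, Gamma_tst = -0.176762, Gamma_ttt = 0.000000; k2 = (0.140020, 1.533687, -0.015511, 0.069739)
  k3: at (s, t) = (-0.432352, 1.008549), (ds/dtau, dt/dtau) = (0.137998, 1.533620); Gamma_sss = -0.070522, Gamma_sst = 0.039567, Gamma_stt = 0.000000, Gamma_tss = 0.315007, Gamma_tst = -0.176737, Gamma_ttt = 0.000000; k3 = (0.137998, 1.533620, -0.015405, 0.068809)
  k4: at (s, t) = (-0.418755, 1.161905), (ds/dtau, dt/dtau) = (0.136468, 1.540408); Gamma_sss = -0.141258, Gamma_sst = 0.091870, Gamma_stt = 0.000000, Gamma_tss = 0.259925, Gamma_tst = -0.169047, Gamma_ttt = 0.000000; k4 = (0.136468, 1.540408, -0.035995, 0.066232)
  Y <- Y + (h/6)(k1 + 2k2 + 2k3 + k4): s = -0.4186, t = 1.1619, ds/dtau = 0.1364, dt/dtau = 1.5404
step 4:
  k1: at (s, t) = (-0.418619, 1.161903), (ds/dtau, dt/dtau) = (0.136445, 1.540437); Gamma_sss = -0.140916, Gamma_sst = 0.091793, Gamma_stt = 0.000000, Gamma_tss = 0.259450, Gamma_tst = -0.169007, Gamma_ttt = 0.000000; k1 = (0.136445, 1.540437, -0.035964, 0.066215)
  k2: at (s, t) = (-0.404975, 1.315947), (ds/dtau, dt/dtau) = (0.132849, 1.547059); Gamma_sss = -0.183484, Gamma_sst = 0.142286, Gamma_stt = 0.000000, Gamma_tss = 0.205188, Gamma_tst = -0.159116, Gamma_ttt = 0.000000; k2 = (0.132849, 1.547059, -0.055248, 0.061784)
  k3: at (s, t) = (-0.405334, 1.316609), (ds/dtau, dt/dtau) = (0.130921, 1.546616); Gamma_sss = -0.184899, Gamma_sst = 0.142667, Gamma_stt = 0.000000, Gamma_tss = 0.206311, Gamma_tst = -0.159188, Gamma_ttt = 0.000000; k3 = (0.130921, 1.546616, -0.054606, 0.060930)
  k4: at (s, t) = (-0.392435, 1.471226), (ds/dtau, dt/dtau) = (0.125524, 1.552623); Gamma_sss = -0.201285, Gamma_sst = 0.189208, Gamma_stt = 0.000000, Gamma_tss = 0.157146, Gamma_tst = -0.147717, Gamma_ttt = 0.000000; k4 = (0.125524, 1.552623, -0.070579, 0.055101)
  Y <- Y + (h/6)(k1 + 2k2 + 2k3 + k4): s = -0.3923, t = 1.4713, ds/dtau = 0.1256, dt/dtau = 1.5527

Answer: s = -0.3923, t = 1.4713, ds/dtau = 0.1256, dt/dtau = 1.5527


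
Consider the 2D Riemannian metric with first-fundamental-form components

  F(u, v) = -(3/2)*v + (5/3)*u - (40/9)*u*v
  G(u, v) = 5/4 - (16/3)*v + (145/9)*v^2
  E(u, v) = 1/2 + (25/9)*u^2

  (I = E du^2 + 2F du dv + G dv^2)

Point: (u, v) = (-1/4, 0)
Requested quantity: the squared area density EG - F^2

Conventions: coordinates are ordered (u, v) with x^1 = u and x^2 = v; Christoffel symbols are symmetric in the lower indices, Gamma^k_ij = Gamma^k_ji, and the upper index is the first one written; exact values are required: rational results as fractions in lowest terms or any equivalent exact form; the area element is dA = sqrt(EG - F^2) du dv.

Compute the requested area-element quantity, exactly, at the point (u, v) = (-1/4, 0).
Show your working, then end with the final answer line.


E = 97/144, F = -5/12, G = 5/4; EG - F^2 = 385/576

Answer: EG - F^2 = 385/576


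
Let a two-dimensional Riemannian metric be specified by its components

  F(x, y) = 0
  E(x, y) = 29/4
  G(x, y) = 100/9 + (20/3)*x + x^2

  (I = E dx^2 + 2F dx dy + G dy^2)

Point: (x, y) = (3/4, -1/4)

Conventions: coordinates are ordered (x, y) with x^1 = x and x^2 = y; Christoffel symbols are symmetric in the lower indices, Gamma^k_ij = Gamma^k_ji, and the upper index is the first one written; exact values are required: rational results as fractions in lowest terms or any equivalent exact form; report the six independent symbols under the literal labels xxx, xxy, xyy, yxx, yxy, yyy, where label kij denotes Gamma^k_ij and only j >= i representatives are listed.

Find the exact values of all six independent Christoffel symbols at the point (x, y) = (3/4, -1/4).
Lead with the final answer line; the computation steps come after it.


Answer: Gamma_xxx = 0, Gamma_xxy = 0, Gamma_xyy = -49/87, Gamma_yxx = 0, Gamma_yxy = 12/49, Gamma_yyy = 0

E = 29/4, F = 0, G = 2401/144 at the point
E_x = 0, E_y = 0, F_x = 0, F_y = 0, G_x = 49/6, G_y = 0
EG - F^2 = 69629/576;  g^inv = (576/69629) * [[2401/144, 0], [0, 29/4]]
first-kind symbols [ij,l] = (1/2)(d_i g_jl + d_j g_il - d_l g_ij): [xx,x] = E_x/2 = 0, [xx,y] = F_x - E_y/2 = 0, [xy,x] = E_y/2 = 0, [xy,y] = G_x/2 = 49/12, [yy,x] = F_y - G_x/2 = -49/12, [yy,y] = G_y/2 = 0
Gamma^x_ij = (G*[ij,x] - F*[ij,y])/(EG - F^2), Gamma^y_ij = (E*[ij,y] - F*[ij,x])/(EG - F^2)


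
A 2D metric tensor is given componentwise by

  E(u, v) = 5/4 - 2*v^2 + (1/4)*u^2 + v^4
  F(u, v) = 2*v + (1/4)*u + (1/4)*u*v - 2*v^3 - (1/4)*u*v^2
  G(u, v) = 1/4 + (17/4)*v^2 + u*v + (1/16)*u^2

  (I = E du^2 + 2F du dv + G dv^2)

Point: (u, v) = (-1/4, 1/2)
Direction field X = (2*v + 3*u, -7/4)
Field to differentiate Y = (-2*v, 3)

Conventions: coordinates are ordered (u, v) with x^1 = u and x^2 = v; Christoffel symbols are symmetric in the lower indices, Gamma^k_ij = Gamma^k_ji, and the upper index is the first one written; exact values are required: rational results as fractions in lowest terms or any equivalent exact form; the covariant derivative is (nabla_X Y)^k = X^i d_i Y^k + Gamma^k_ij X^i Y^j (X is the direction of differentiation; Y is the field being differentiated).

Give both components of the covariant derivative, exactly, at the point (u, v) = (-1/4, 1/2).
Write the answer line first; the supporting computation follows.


Answer: (nabla_X Y)^u = 316933/35076, (nabla_X Y)^v = -102299/8769

E = 53/64, F = 43/64, G = 305/256 at the point
E_u = -1/8, E_v = -3/2, F_u = 5/16, F_v = 1/2, G_u = 15/32, G_v = 4
EG - F^2 = 8769/16384;  g^inv = (16384/8769) * [[305/256, -43/64], [-43/64, 53/64]]
first-kind symbols [ij,l] = (1/2)(d_i g_jl + d_j g_il - d_l g_ij): [uu,u] = E_u/2 = -1/16, [uu,v] = F_u - E_v/2 = 17/16, [uv,u] = E_v/2 = -3/4, [uv,v] = G_u/2 = 15/64, [vv,u] = F_v - G_u/2 = 17/64, [vv,v] = G_v/2 = 2
Gamma^u_ij = (G*[ij,u] - F*[ij,v])/(EG - F^2), Gamma^v_ij = (E*[ij,v] - F*[ij,u])/(EG - F^2)
Gamma_uuu = -12916/8769, Gamma_uuv = -5740/2923, Gamma_uvv = -16831/8769, Gamma_vuu = 15104/8769, Gamma_vuv = 3812/2923, Gamma_vvv = 24212/8769
X = (1/4, -7/4), Y = (-1, 3) at the point


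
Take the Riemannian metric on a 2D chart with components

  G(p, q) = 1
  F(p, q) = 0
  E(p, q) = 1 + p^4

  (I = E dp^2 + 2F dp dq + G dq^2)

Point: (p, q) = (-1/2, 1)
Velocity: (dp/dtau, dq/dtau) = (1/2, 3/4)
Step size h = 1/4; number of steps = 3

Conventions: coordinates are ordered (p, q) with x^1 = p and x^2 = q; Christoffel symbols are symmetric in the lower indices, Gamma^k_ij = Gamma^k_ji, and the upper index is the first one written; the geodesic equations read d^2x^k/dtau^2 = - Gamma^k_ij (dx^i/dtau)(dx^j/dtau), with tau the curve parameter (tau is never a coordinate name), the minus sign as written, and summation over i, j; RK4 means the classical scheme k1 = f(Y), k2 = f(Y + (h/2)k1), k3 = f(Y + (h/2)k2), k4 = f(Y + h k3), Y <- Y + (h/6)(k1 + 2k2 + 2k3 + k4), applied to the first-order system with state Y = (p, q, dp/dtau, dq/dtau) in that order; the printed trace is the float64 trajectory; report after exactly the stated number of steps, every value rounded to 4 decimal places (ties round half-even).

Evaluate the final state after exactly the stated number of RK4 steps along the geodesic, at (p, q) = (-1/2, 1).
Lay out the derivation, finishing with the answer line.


f(Y) = (dp/dtau, dq/dtau, -Gamma^p_ij Y'^i Y'^j, -Gamma^q_ij Y'^i Y'^j) with the Gammas evaluated at the stage position; h = 0.250000; intermediate values shown to 6 dp
step 0: p = -0.5000, q = 1.0000, dp/dtau = 0.5000, dq/dtau = 0.7500
step 1:
  k1: at (p, q) = (-0.500000, 1.000000), (dp/dtau, dq/dtau) = (0.500000, 0.750000); Gamma_ppp = -0.235294, Gamma_ppq = 0.000000, Gamma_pqq = 0.000000, Gamma_qpp = 0.000000, Gamma_qpq = 0.000000, Gamma_qqq = 0.000000; k1 = (0.500000, 0.750000, 0.058824, 0.000000)
  k2: at (p, q) = (-0.437500, 1.093750), (dp/dtau, dq/dtau) = (0.507353, 0.750000); Gamma_ppp = -0.161561, Gamma_ppq = 0.000000, Gamma_pqq = 0.000000, Gamma_qpp = 0.000000, Gamma_qpq = 0.000000, Gamma_qqq = 0.000000; k2 = (0.507353, 0.750000, 0.041587, 0.000000)
  k3: at (p, q) = (-0.436581, 1.093750), (dp/dtau, dq/dtau) = (0.505198, 0.750000); Gamma_ppp = -0.160593, Gamma_ppq = 0.000000, Gamma_pqq = 0.000000, Gamma_qpp = 0.000000, Gamma_qpq = 0.000000, Gamma_qqq = 0.000000; k3 = (0.505198, 0.750000, 0.040987, 0.000000)
  k4: at (p, q) = (-0.373700, 1.187500), (dp/dtau, dq/dtau) = (0.510247, 0.750000); Gamma_ppp = -0.102379, Gamma_ppq = 0.000000, Gamma_pqq = 0.000000, Gamma_qpp = 0.000000, Gamma_qpq = 0.000000, Gamma_qqq = 0.000000; k4 = (0.510247, 0.750000, 0.026655, 0.000000)
  Y <- Y + (h/6)(k1 + 2k2 + 2k3 + k4): p = -0.3735, q = 1.1875, dp/dtau = 0.5104, dq/dtau = 0.7500
step 2:
  k1: at (p, q) = (-0.373527, 1.187500), (dp/dtau, dq/dtau) = (0.510443, 0.750000); Gamma_ppp = -0.102241, Gamma_ppq = 0.000000, Gamma_pqq = 0.000000, Gamma_qpp = 0.000000, Gamma_qpq = 0.000000, Gamma_qqq = 0.000000; k1 = (0.510443, 0.750000, 0.026639, 0.000000)
  k2: at (p, q) = (-0.309722, 1.281250), (dp/dtau, dq/dtau) = (0.513773, 0.750000); Gamma_ppp = -0.058880, Gamma_ppq = 0.000000, Gamma_pqq = 0.000000, Gamma_qpp = 0.000000, Gamma_qpq = 0.000000, Gamma_qqq = 0.000000; k2 = (0.513773, 0.750000, 0.015542, 0.000000)
  k3: at (p, q) = (-0.309306, 1.281250), (dp/dtau, dq/dtau) = (0.512386, 0.750000); Gamma_ppp = -0.058646, Gamma_ppq = 0.000000, Gamma_pqq = 0.000000, Gamma_qpp = 0.000000, Gamma_qpq = 0.000000, Gamma_qqq = 0.000000; k3 = (0.512386, 0.750000, 0.015397, 0.000000)
  k4: at (p, q) = (-0.245431, 1.375000), (dp/dtau, dq/dtau) = (0.514292, 0.750000); Gamma_ppp = -0.029461, Gamma_ppq = 0.000000, Gamma_pqq = 0.000000, Gamma_qpp = 0.000000, Gamma_qpq = 0.000000, Gamma_qqq = 0.000000; k4 = (0.514292, 0.750000, 0.007792, 0.000000)
  Y <- Y + (h/6)(k1 + 2k2 + 2k3 + k4): p = -0.2453, q = 1.3750, dp/dtau = 0.5145, dq/dtau = 0.7500
step 3:
  k1: at (p, q) = (-0.245317, 1.375000), (dp/dtau, dq/dtau) = (0.514456, 0.750000); Gamma_ppp = -0.029420, Gamma_ppq = 0.000000, Gamma_pqq = 0.000000, Gamma_qpp = 0.000000, Gamma_qpq = 0.000000, Gamma_qqq = 0.000000; k1 = (0.514456, 0.750000, 0.007786, 0.000000)
  k2: at (p, q) = (-0.181010, 1.468750), (dp/dtau, dq/dtau) = (0.515429, 0.750000); Gamma_ppp = -0.011849, Gamma_ppq = 0.000000, Gamma_pqq = 0.000000, Gamma_qpp = 0.000000, Gamma_qpq = 0.000000, Gamma_qqq = 0.000000; k2 = (0.515429, 0.750000, 0.003148, 0.000000)
  k3: at (p, q) = (-0.180888, 1.468750), (dp/dtau, dq/dtau) = (0.514849, 0.750000); Gamma_ppp = -0.011825, Gamma_ppq = 0.000000, Gamma_pqq = 0.000000, Gamma_qpp = 0.000000, Gamma_qpq = 0.000000, Gamma_qqq = 0.000000; k3 = (0.514849, 0.750000, 0.003134, 0.000000)
  k4: at (p, q) = (-0.116604, 1.562500), (dp/dtau, dq/dtau) = (0.515239, 0.750000); Gamma_ppp = -0.003170, Gamma_ppq = 0.000000, Gamma_pqq = 0.000000, Gamma_qpp = 0.000000, Gamma_qpq = 0.000000, Gamma_qqq = 0.000000; k4 = (0.515239, 0.750000, 0.000842, 0.000000)
  Y <- Y + (h/6)(k1 + 2k2 + 2k3 + k4): p = -0.1166, q = 1.5625, dp/dtau = 0.5153, dq/dtau = 0.7500

Answer: p = -0.1166, q = 1.5625, dp/dtau = 0.5153, dq/dtau = 0.7500


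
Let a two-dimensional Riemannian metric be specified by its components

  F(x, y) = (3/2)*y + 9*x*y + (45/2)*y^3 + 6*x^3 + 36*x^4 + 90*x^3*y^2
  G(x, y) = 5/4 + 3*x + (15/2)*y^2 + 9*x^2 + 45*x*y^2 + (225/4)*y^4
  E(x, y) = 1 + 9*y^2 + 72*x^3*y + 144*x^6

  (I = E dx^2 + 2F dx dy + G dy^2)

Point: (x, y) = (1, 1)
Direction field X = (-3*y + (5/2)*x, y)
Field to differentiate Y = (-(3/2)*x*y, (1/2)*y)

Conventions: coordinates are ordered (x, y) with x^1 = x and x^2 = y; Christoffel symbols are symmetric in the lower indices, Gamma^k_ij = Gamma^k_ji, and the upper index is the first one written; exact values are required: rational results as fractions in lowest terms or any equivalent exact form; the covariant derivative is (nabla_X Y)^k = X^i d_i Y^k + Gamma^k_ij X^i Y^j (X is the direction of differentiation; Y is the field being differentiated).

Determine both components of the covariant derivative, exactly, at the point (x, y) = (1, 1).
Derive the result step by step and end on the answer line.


E = 226, F = 165, G = 122 at the point
E_x = 1080, E_y = 90, F_x = 441, F_y = 258, G_x = 66, G_y = 330
EG - F^2 = 347;  g^inv = (1/347) * [[122, -165], [-165, 226]]
first-kind symbols [ij,l] = (1/2)(d_i g_jl + d_j g_il - d_l g_ij): [xx,x] = E_x/2 = 540, [xx,y] = F_x - E_y/2 = 396, [xy,x] = E_y/2 = 45, [xy,y] = G_x/2 = 33, [yy,x] = F_y - G_x/2 = 225, [yy,y] = G_y/2 = 165
Gamma^x_ij = (G*[ij,x] - F*[ij,y])/(EG - F^2), Gamma^y_ij = (E*[ij,y] - F*[ij,x])/(EG - F^2)
Gamma_xxx = 540/347, Gamma_xxy = 45/347, Gamma_xyy = 225/347, Gamma_yxx = 396/347, Gamma_yxy = 33/347, Gamma_yyy = 165/347
X = (-1/2, 1), Y = (-3/2, 1/2) at the point

Answer: (nabla_X Y)^x = 357/694, (nabla_X Y)^y = 1981/1388


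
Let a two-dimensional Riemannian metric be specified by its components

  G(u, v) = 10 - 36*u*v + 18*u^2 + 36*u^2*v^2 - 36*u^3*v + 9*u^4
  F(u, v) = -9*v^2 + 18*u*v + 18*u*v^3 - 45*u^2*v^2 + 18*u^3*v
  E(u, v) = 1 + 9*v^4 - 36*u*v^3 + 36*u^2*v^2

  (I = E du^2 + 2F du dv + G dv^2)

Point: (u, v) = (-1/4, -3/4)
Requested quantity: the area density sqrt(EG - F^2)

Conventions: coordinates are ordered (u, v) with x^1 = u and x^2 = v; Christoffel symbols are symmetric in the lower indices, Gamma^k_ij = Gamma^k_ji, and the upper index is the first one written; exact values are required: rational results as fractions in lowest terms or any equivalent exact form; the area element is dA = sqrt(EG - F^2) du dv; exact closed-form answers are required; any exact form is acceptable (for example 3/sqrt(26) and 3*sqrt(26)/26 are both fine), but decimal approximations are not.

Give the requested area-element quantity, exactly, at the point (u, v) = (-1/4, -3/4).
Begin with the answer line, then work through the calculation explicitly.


Answer: sqrt(EG - F^2) = sqrt(1426)/16

E = 337/256, F = -297/256, G = 1345/256; EG - F^2 = 713/128


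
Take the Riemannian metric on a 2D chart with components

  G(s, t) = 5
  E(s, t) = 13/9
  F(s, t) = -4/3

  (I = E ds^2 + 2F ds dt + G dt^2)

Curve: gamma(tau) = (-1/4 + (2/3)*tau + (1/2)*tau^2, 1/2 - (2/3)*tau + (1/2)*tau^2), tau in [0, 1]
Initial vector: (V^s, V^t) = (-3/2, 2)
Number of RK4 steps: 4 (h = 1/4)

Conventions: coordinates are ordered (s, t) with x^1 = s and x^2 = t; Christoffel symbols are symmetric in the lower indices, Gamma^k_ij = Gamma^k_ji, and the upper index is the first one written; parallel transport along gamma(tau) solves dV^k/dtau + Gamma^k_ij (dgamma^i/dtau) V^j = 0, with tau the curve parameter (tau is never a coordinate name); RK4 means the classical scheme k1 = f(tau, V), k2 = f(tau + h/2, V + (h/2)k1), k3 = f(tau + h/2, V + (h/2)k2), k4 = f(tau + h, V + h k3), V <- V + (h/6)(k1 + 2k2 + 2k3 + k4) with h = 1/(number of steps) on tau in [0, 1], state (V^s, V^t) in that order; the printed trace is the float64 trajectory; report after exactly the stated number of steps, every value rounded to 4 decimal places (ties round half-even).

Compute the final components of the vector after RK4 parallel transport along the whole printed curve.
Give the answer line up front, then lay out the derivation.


Answer: V^s = -1.5000, V^t = 2.0000

gamma'(tau) = (2/3 + tau, -2/3 + tau); f(tau, V)^k = -Gamma^k_ij(gamma(tau)) gamma'^i(tau) V^j; h = 1/4; intermediate values shown to 6 dp
curve data and Christoffel symbols at the stage parameters:
  tau = 0.000000: gamma = (-0.250000, 0.500000), gamma' = (0.666667, -0.666667); Gamma_sss = 0.000000, Gamma_sst = 0.000000, Gamma_stt = 0.000000, Gamma_tss = 0.000000, Gamma_tst = 0.000000, Gamma_ttt = 0.000000
  tau = 0.125000: gamma = (-0.158854, 0.424479), gamma' = (0.791667, -0.541667); Gamma_sss = 0.000000, Gamma_sst = 0.000000, Gamma_stt = 0.000000, Gamma_tss = 0.000000, Gamma_tst = 0.000000, Gamma_ttt = 0.000000
  tau = 0.250000: gamma = (-0.052083, 0.364583), gamma' = (0.916667, -0.416667); Gamma_sss = 0.000000, Gamma_sst = 0.000000, Gamma_stt = 0.000000, Gamma_tss = 0.000000, Gamma_tst = 0.000000, Gamma_ttt = 0.000000
  tau = 0.375000: gamma = (0.070312, 0.320312), gamma' = (1.041667, -0.291667); Gamma_sss = 0.000000, Gamma_sst = 0.000000, Gamma_stt = 0.000000, Gamma_tss = 0.000000, Gamma_tst = 0.000000, Gamma_ttt = 0.000000
  tau = 0.500000: gamma = (0.208333, 0.291667), gamma' = (1.166667, -0.166667); Gamma_sss = 0.000000, Gamma_sst = 0.000000, Gamma_stt = 0.000000, Gamma_tss = 0.000000, Gamma_tst = 0.000000, Gamma_ttt = 0.000000
  tau = 0.625000: gamma = (0.361979, 0.278646), gamma' = (1.291667, -0.041667); Gamma_sss = 0.000000, Gamma_sst = 0.000000, Gamma_stt = 0.000000, Gamma_tss = 0.000000, Gamma_tst = 0.000000, Gamma_ttt = 0.000000
  tau = 0.750000: gamma = (0.531250, 0.281250), gamma' = (1.416667, 0.083333); Gamma_sss = 0.000000, Gamma_sst = 0.000000, Gamma_stt = 0.000000, Gamma_tss = 0.000000, Gamma_tst = 0.000000, Gamma_ttt = 0.000000
  tau = 0.875000: gamma = (0.716146, 0.299479), gamma' = (1.541667, 0.208333); Gamma_sss = 0.000000, Gamma_sst = 0.000000, Gamma_stt = 0.000000, Gamma_tss = 0.000000, Gamma_tst = 0.000000, Gamma_ttt = 0.000000
  tau = 1.000000: gamma = (0.916667, 0.333333), gamma' = (1.666667, 0.333333); Gamma_sss = 0.000000, Gamma_sst = 0.000000, Gamma_stt = 0.000000, Gamma_tss = 0.000000, Gamma_tst = 0.000000, Gamma_ttt = 0.000000
step 0: V^s = -1.5000, V^t = 2.0000
step 1: k1 = (0.000000, 0.000000), k2 = (0.000000, 0.000000), k3 = (0.000000, 0.000000), k4 = (0.000000, 0.000000); V <- V + (h/6)(k1 + 2k2 + 2k3 + k4): V^s = -1.5000, V^t = 2.0000
step 2: k1 = (0.000000, 0.000000), k2 = (0.000000, 0.000000), k3 = (0.000000, 0.000000), k4 = (0.000000, 0.000000); V <- V + (h/6)(k1 + 2k2 + 2k3 + k4): V^s = -1.5000, V^t = 2.0000
step 3: k1 = (0.000000, 0.000000), k2 = (0.000000, 0.000000), k3 = (0.000000, 0.000000), k4 = (0.000000, 0.000000); V <- V + (h/6)(k1 + 2k2 + 2k3 + k4): V^s = -1.5000, V^t = 2.0000
step 4: k1 = (0.000000, 0.000000), k2 = (0.000000, 0.000000), k3 = (0.000000, 0.000000), k4 = (0.000000, 0.000000); V <- V + (h/6)(k1 + 2k2 + 2k3 + k4): V^s = -1.5000, V^t = 2.0000


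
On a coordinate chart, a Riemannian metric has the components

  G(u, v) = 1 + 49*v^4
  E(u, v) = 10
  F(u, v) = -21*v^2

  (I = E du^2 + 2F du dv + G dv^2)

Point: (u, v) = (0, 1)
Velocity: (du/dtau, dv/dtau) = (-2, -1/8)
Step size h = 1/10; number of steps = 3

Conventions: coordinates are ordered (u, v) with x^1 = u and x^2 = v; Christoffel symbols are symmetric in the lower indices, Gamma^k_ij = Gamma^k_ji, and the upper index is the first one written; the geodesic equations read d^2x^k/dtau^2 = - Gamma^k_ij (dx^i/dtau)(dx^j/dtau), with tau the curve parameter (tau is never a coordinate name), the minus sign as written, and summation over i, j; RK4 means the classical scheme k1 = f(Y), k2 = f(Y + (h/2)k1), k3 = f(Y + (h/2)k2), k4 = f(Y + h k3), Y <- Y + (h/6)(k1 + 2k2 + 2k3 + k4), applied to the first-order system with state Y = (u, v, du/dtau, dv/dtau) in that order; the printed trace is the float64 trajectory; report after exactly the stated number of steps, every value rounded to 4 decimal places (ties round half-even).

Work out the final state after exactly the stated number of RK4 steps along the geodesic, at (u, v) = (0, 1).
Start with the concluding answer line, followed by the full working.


Answer: u = -0.5995, v = 0.9613, du/dtau = -1.9963, dv/dtau = -0.1334

f(Y) = (du/dtau, dv/dtau, -Gamma^u_ij Y'^i Y'^j, -Gamma^v_ij Y'^i Y'^j) with the Gammas evaluated at the stage position; h = 0.100000; intermediate values shown to 6 dp
step 0: u = 0.0000, v = 1.0000, du/dtau = -2.0000, dv/dtau = -0.1250
step 1:
  k1: at (u, v) = (0.000000, 1.000000), (du/dtau, dv/dtau) = (-2.000000, -0.125000); Gamma_uuu = 0.000000, Gamma_uuv = 0.000000, Gamma_uvv = -0.711864, Gamma_vuu = 0.000000, Gamma_vuv = 0.000000, Gamma_vvv = 1.661017; k1 = (-2.000000, -0.125000, 0.011123, -0.025953)
  k2: at (u, v) = (-0.100000, 0.993750), (du/dtau, dv/dtau) = (-1.999444, -0.126298); Gamma_uuu = 0.000000, Gamma_uuv = 0.000000, Gamma_uvv = -0.722272, Gamma_vuu = 0.000000, Gamma_vuv = 0.000000, Gamma_vvv = 1.664300; k2 = (-1.999444, -0.126298, 0.011521, -0.026547)
  k3: at (u, v) = (-0.099972, 0.993685), (du/dtau, dv/dtau) = (-1.999424, -0.126327); Gamma_uuu = 0.000000, Gamma_uuv = 0.000000, Gamma_uvv = -0.722380, Gamma_vuu = 0.000000, Gamma_vuv = 0.000000, Gamma_vvv = 1.664333; k3 = (-1.999424, -0.126327, 0.011528, -0.026560)
  k4: at (u, v) = (-0.199942, 0.987367), (du/dtau, dv/dtau) = (-1.998847, -0.127656); Gamma_uuu = 0.000000, Gamma_uuv = 0.000000, Gamma_uvv = -0.733057, Gamma_vuu = 0.000000, Gamma_vuv = 0.000000, Gamma_vvv = 1.667524; k4 = (-1.998847, -0.127656, 0.011946, -0.027174)
  Y <- Y + (h/6)(k1 + 2k2 + 2k3 + k4): u = -0.1999, v = 0.9874, du/dtau = -1.9988, dv/dtau = -0.1277
step 2:
  k1: at (u, v) = (-0.199943, 0.987368), (du/dtau, dv/dtau) = (-1.998847, -0.127656); Gamma_uuu = 0.000000, Gamma_uuv = 0.000000, Gamma_uvv = -0.733056, Gamma_vuu = 0.000000, Gamma_vuv = 0.000000, Gamma_vvv = 1.667524; k1 = (-1.998847, -0.127656, 0.011946, -0.027174)
  k2: at (u, v) = (-0.299885, 0.980985), (du/dtau, dv/dtau) = (-1.998250, -0.129014); Gamma_uuu = 0.000000, Gamma_uuv = 0.000000, Gamma_uvv = -0.744001, Gamma_vuu = 0.000000, Gamma_vuv = 0.000000, Gamma_vvv = 1.670612; k2 = (-1.998250, -0.129014, 0.012384, -0.027807)
  k3: at (u, v) = (-0.299856, 0.980918), (du/dtau, dv/dtau) = (-1.998228, -0.129046); Gamma_uuu = 0.000000, Gamma_uuv = 0.000000, Gamma_uvv = -0.744119, Gamma_vuu = 0.000000, Gamma_vuv = 0.000000, Gamma_vvv = 1.670644; k3 = (-1.998228, -0.129046, 0.012392, -0.027821)
  k4: at (u, v) = (-0.399766, 0.974464), (du/dtau, dv/dtau) = (-1.997608, -0.130438); Gamma_uuu = 0.000000, Gamma_uuv = 0.000000, Gamma_uvv = -0.755352, Gamma_vuu = 0.000000, Gamma_vuv = 0.000000, Gamma_vvv = 1.673621; k4 = (-1.997608, -0.130438, 0.012852, -0.028475)
  Y <- Y + (h/6)(k1 + 2k2 + 2k3 + k4): u = -0.3998, v = 0.9745, du/dtau = -1.9976, dv/dtau = -0.1304
step 3:
  k1: at (u, v) = (-0.399767, 0.974465), (du/dtau, dv/dtau) = (-1.997608, -0.130437); Gamma_uuu = 0.000000, Gamma_uuv = 0.000000, Gamma_uvv = -0.755350, Gamma_vuu = 0.000000, Gamma_vuv = 0.000000, Gamma_vvv = 1.673621; k1 = (-1.997608, -0.130437, 0.012851, -0.028475)
  k2: at (u, v) = (-0.499647, 0.967943), (du/dtau, dv/dtau) = (-1.996966, -0.131861); Gamma_uuu = 0.000000, Gamma_uuv = 0.000000, Gamma_uvv = -0.766868, Gamma_vuu = 0.000000, Gamma_vuv = 0.000000, Gamma_vvv = 1.676474; k2 = (-1.996966, -0.131861, 0.013334, -0.029149)
  k3: at (u, v) = (-0.499615, 0.967872), (du/dtau, dv/dtau) = (-1.996941, -0.131895); Gamma_uuu = 0.000000, Gamma_uuv = 0.000000, Gamma_uvv = -0.766995, Gamma_vuu = 0.000000, Gamma_vuv = 0.000000, Gamma_vvv = 1.676504; k3 = (-1.996941, -0.131895, 0.013343, -0.029165)
  k4: at (u, v) = (-0.599461, 0.961275), (du/dtau, dv/dtau) = (-1.996274, -0.133354); Gamma_uuu = 0.000000, Gamma_uuv = 0.000000, Gamma_uvv = -0.778818, Gamma_vuu = 0.000000, Gamma_vuv = 0.000000, Gamma_vvv = 1.679222; k4 = (-1.996274, -0.133354, 0.013850, -0.029862)
  Y <- Y + (h/6)(k1 + 2k2 + 2k3 + k4): u = -0.5995, v = 0.9613, du/dtau = -1.9963, dv/dtau = -0.1334


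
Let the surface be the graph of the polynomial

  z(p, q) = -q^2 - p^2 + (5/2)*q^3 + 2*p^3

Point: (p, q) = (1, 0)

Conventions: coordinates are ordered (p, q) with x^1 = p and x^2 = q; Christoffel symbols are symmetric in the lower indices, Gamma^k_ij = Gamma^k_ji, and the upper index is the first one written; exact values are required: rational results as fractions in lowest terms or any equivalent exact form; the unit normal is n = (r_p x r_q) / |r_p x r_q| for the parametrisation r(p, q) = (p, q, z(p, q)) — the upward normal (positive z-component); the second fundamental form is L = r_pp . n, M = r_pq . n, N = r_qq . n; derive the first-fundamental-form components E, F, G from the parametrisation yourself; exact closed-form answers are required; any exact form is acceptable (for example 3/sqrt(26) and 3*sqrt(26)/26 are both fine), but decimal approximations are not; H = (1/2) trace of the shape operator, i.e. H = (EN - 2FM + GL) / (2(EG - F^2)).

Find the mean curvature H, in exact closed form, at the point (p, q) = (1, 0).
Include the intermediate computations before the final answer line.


z_p = 4, z_q = 0, z_pp = 10, z_pq = 0, z_qq = -2
E = 17, F = 0, G = 1; answer radicand W^2 = 17
unnormalised second-form numerators: l = 10, m = 0, n = -2; L = l/sqrt(17), and similarly M = m/sqrt(W^2), N = n/sqrt(W^2)
H = (E*n - 2*F*m + G*l) / (2*(EG - F^2)*sqrt(W^2)); E*n - 2*F*m + G*l = -24, EG - F^2 = 17, so H = (-12/17)/sqrt(17)

Answer: H = -12*sqrt(17)/289


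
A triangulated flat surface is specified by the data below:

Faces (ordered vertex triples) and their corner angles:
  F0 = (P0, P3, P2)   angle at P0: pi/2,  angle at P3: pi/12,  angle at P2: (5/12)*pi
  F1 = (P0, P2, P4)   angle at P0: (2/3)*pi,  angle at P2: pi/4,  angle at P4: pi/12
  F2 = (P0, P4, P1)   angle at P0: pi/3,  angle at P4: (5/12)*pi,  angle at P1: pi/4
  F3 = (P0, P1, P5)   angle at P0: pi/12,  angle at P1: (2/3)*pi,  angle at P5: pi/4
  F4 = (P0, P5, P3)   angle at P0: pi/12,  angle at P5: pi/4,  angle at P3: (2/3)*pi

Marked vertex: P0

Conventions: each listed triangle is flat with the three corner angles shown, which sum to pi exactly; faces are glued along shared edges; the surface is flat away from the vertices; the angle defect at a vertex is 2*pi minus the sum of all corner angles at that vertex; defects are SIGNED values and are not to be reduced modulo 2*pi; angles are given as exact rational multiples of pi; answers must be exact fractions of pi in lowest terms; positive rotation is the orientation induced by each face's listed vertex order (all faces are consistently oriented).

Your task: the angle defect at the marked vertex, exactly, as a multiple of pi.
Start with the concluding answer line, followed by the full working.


Answer: defect(P0) = pi/3

Sum of corner angles at P0: (5/3)*pi
defect = 2*pi - (5/3)*pi


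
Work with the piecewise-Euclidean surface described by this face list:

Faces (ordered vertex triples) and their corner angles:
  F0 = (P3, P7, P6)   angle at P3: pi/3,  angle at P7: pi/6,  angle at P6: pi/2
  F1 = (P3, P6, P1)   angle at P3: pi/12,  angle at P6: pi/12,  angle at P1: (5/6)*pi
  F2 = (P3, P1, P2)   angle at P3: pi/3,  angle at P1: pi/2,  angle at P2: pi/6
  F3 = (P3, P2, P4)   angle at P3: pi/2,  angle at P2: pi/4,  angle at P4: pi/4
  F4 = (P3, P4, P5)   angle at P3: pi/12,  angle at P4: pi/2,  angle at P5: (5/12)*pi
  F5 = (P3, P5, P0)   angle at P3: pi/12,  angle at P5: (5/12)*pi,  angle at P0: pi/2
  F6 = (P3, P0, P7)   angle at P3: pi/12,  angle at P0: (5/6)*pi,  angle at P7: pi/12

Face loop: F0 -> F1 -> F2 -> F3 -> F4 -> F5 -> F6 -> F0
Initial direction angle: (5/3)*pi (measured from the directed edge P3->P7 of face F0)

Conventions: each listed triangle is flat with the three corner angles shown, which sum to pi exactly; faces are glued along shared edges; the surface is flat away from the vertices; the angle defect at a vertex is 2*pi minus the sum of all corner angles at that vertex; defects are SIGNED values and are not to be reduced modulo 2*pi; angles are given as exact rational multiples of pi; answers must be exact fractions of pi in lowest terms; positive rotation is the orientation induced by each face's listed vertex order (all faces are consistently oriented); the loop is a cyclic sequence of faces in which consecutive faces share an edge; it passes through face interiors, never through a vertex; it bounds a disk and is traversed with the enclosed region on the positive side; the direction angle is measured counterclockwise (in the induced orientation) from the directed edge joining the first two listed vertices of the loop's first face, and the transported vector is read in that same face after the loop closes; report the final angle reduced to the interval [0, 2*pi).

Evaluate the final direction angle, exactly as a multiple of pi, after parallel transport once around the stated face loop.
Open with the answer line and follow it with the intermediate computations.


Answer: final direction angle = pi/6

enclosed vertex P3: corner angles sum to (3/2)*pi, defect = 2*pi - (3/2)*pi = pi/2
transport around the loop rotates by the sum of enclosed defects; add to the initial angle mod 2*pi
final angle = (5/3)*pi + pi/2 = pi/6 (mod 2*pi)


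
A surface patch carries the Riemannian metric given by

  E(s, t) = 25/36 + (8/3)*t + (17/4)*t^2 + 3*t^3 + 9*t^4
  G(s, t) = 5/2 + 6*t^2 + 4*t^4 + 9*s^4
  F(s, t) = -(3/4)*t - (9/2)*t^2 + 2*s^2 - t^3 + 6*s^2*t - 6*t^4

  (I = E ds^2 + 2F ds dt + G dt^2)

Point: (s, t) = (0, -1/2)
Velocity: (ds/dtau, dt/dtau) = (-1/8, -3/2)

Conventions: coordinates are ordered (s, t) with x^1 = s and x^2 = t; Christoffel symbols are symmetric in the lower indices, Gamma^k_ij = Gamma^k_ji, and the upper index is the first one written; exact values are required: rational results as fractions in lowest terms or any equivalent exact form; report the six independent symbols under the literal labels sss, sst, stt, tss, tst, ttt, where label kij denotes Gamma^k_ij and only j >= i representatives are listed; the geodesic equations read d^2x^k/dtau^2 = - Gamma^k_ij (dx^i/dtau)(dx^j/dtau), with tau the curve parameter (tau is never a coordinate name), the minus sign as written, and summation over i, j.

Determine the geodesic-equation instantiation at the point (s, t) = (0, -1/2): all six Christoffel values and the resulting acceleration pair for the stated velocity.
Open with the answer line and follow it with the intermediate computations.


Answer: Gamma_sss = 6/5, Gamma_sst = -51/10, Gamma_stt = 1548/115, Gamma_tss = 11/15, Gamma_tst = -6/5, Gamma_ttt = 256/115; accelerations (d^2s/dtau^2, d^2t/dtau^2) = (-104487/3680, -100909/22080)

E = 11/18, F = -1, G = 17/4 at the point
E_s = 0, E_t = -23/6, F_s = 0, F_t = 6, G_s = 0, G_t = -8
EG - F^2 = 115/72;  g^inv = (72/115) * [[17/4, 1], [1, 11/18]]
first-kind symbols [ij,l] = (1/2)(d_i g_jl + d_j g_il - d_l g_ij): [ss,s] = E_s/2 = 0, [ss,t] = F_s - E_t/2 = 23/12, [st,s] = E_t/2 = -23/12, [st,t] = G_s/2 = 0, [tt,s] = F_t - G_s/2 = 6, [tt,t] = G_t/2 = -4
Gamma^s_ij = (G*[ij,s] - F*[ij,t])/(EG - F^2), Gamma^t_ij = (E*[ij,t] - F*[ij,s])/(EG - F^2)
Gamma_sss = 6/5, Gamma_sst = -51/10, Gamma_stt = 1548/115, Gamma_tss = 11/15, Gamma_tst = -6/5, Gamma_ttt = 256/115
d^2s/dtau^2 = -(Gamma_sss*(-1/8)^2 + 2*Gamma_sst*(-1/8)*(-3/2) + Gamma_stt*(-3/2)^2) = -104487/3680
d^2t/dtau^2 = -(Gamma_tss*(-1/8)^2 + 2*Gamma_tst*(-1/8)*(-3/2) + Gamma_ttt*(-3/2)^2) = -100909/22080


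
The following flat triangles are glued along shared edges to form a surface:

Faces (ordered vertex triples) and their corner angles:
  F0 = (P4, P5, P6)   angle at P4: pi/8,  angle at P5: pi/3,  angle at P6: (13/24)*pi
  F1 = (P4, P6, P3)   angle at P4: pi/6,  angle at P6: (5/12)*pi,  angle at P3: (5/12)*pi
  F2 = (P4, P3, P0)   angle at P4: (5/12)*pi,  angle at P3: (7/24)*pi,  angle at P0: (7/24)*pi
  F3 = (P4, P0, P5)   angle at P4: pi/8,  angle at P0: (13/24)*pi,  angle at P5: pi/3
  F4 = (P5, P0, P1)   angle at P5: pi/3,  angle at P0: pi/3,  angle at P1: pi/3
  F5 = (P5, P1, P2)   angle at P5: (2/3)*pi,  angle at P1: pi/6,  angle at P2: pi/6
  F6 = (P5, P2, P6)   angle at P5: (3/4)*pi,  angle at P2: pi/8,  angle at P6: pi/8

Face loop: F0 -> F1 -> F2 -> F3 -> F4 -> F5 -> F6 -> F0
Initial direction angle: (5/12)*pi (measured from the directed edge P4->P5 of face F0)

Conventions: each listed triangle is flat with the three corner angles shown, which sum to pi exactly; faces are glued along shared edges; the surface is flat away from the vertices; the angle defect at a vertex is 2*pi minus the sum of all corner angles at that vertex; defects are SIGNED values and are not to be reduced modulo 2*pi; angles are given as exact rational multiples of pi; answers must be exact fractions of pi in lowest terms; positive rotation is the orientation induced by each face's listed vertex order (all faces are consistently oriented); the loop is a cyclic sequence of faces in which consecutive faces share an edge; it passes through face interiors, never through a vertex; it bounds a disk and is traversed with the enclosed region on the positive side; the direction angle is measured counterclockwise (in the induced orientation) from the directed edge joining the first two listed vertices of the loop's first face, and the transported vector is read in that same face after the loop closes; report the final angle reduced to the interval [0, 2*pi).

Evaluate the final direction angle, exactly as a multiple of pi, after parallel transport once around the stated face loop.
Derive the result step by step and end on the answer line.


enclosed vertex P4: corner angles sum to (5/6)*pi, defect = 2*pi - (5/6)*pi = (7/6)*pi
enclosed vertex P5: corner angles sum to (29/12)*pi, defect = 2*pi - (29/12)*pi = (-5/12)*pi
by Gauss-Bonnet the loop rotates the vector by the enclosed defect sum (positive orientation, mod 2*pi)
final angle = (5/12)*pi + (3/4)*pi = (7/6)*pi (mod 2*pi)

Answer: final direction angle = (7/6)*pi


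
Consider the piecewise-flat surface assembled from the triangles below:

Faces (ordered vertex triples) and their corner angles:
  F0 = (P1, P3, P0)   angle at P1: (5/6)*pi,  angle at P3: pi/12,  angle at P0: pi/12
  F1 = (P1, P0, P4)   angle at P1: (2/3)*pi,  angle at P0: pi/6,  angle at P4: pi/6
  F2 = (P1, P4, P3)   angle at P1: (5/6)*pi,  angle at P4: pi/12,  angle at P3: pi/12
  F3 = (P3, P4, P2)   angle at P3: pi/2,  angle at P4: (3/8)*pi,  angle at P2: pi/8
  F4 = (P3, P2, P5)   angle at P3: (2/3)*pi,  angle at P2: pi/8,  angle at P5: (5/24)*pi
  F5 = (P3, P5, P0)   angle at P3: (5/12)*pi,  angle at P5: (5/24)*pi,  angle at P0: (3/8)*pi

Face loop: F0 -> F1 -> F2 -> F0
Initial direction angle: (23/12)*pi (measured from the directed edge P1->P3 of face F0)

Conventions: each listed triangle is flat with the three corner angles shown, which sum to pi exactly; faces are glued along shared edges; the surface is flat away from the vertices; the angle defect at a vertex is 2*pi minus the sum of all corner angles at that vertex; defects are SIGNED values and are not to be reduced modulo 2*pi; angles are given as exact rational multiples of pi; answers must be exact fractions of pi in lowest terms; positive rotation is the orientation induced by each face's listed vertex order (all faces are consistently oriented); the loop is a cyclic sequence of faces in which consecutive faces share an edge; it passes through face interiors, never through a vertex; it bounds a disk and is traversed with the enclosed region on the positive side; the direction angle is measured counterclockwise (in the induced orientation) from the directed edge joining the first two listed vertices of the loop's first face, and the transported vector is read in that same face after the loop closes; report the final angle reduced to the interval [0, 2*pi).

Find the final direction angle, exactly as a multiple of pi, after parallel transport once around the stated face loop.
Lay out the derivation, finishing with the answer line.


enclosed vertex P1: corner angles sum to (7/3)*pi, defect = 2*pi - (7/3)*pi = -pi/3
final direction = starting direction + enclosed defect total, reduced mod 2*pi (induced orientation)
final angle = (23/12)*pi - pi/3 = (19/12)*pi (mod 2*pi)

Answer: final direction angle = (19/12)*pi
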